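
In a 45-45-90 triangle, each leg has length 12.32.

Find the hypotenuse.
In a 45-45-90 triangle the sides are in ratio 1 : 1 : √2, so hypotenuse = leg·√2.
Hypotenuse = 12.32·√2 ≈ 12.32·1.41421 ≈ 17.4231

Hypotenuse = 12.32√2 = 17.42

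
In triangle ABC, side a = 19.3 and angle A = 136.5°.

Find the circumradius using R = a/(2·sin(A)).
R = a/(2·sin(A)) = 19.3/(2·sin(136.5°))
sin(136.5°) ≈ 0.688355
R ≈ 19.3/(2·0.688355) = 19.3/1.37671 ≈ 14.0189

R = 14.02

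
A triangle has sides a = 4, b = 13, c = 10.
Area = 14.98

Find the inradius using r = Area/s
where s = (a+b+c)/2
s = (4 + 13 + 10)/2 = 27/2 = 13.5
r = Area/s = 14.98/13.5 ≈ 1.10963

r = 1.11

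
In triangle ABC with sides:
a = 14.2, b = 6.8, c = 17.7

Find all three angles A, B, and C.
Law of cosines for each angle (a² = 201.64, b² = 46.24, c² = 313.29):
cos(A) = (b² + c² − a²)/(2bc) = (46.24 + 313.29 − 201.64)/(2·6.8·17.7) = 157.89/240.72 ≈ 0.655907  ⇒  A ≈ 49.0115°
cos(B) = (a² + c² − b²)/(2ac) = (201.64 + 313.29 − 46.24)/(2·14.2·17.7) = 468.69/502.68 ≈ 0.932382  ⇒  B ≈ 21.1907°
cos(C) = (a² + b² − c²)/(2ab) = (201.64 + 46.24 − 313.29)/(2·14.2·6.8) = -65.41/193.12 ≈ -0.338701  ⇒  C ≈ 109.798°
Check: A + B + C ≈ 180°

A = 49.01°, B = 21.19°, C = 109.8°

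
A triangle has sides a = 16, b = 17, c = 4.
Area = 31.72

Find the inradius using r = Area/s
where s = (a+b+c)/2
s = (16 + 17 + 4)/2 = 37/2 = 18.5
r = Area/s = 31.72/18.5 ≈ 1.71459

r = 1.715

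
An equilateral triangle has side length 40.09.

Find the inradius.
r = Area/s with s the semi-perimeter.
Area = (√3/4)·40.09² = (√3/4)·1607.2081 ≈ 0.433013·1607.2081 ≈ 695.942
s = 3·40.09/2 = 60.135
r ≈ 695.942/60.135 ≈ 11.573
(Equivalently r = side/(2√3) = 40.09/3.4641 ≈ 11.573.)

r = 11.57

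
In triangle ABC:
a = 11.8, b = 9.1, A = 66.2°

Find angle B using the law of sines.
a/sin(A) = b/sin(B)  ⇒  sin(B) = b·sin(A)/a = 9.1·sin(66.2°)/11.8
sin(66.2°) ≈ 0.91496
sin(B) ≈ 9.1·0.91496/11.8 ≈ 8.32613/11.8 ≈ 0.705604
B = arcsin(0.705604) ≈ 44.8784°
(Since b ≤ a we need B ≤ A, so the obtuse alternative 180° − 44.8784° ≈ 135.122° is rejected.)

B = 44.88°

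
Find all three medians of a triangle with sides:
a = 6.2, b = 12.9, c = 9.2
Median formula: m_a = ½√(2b² + 2c² − a²) (and cyclically). a² = 38.44, b² = 166.41, c² = 84.64.
m_a = ½√(2·166.41 + 2·84.64 − 38.44) = ½√463.66 ≈ ½·21.5328 ≈ 10.7664
m_b = ½√(2·38.44 + 2·84.64 − 166.41) = ½√79.75 ≈ ½·8.93029 ≈ 4.46514
m_c = ½√(2·38.44 + 2·166.41 − 84.64) = ½√325.06 ≈ ½·18.0294 ≈ 9.01471

m_a = 10.77, m_b = 4.465, m_c = 9.015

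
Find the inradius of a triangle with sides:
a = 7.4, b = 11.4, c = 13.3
r = Area/s where s is the semi-perimeter.
s = (7.4 + 11.4 + 13.3)/2 = 32.1/2 = 16.05
Area = √(s(s−a)(s−b)(s−c)) = √(16.05·8.65·4.65·2.75) ≈ √1775.32 ≈ 42.1346
r ≈ 42.1346/16.05 ≈ 2.62521

r = 2.625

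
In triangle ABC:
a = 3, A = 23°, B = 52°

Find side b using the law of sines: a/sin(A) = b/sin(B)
a/sin(A) = b/sin(B)  ⇒  b = a·sin(B)/sin(A) = 3·sin(52°)/sin(23°)
sin(52°) ≈ 0.788011, sin(23°) ≈ 0.390731
b ≈ 3·0.788011/0.390731 ≈ 2.36403/0.390731 ≈ 6.05028

b = 6.05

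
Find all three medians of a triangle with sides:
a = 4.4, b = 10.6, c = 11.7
Median formula: m_a = ½√(2b² + 2c² − a²) (and cyclically). a² = 19.36, b² = 112.36, c² = 136.89.
m_a = ½√(2·112.36 + 2·136.89 − 19.36) = ½√479.14 ≈ ½·21.8893 ≈ 10.9446
m_b = ½√(2·19.36 + 2·136.89 − 112.36) = ½√200.14 ≈ ½·14.1471 ≈ 7.07354
m_c = ½√(2·19.36 + 2·112.36 − 136.89) = ½√126.55 ≈ ½·11.2494 ≈ 5.62472

m_a = 10.94, m_b = 7.074, m_c = 5.625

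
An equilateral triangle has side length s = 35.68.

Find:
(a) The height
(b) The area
(a) The height splits the triangle into two 30-60-90 halves: h = s·√3/2 = 35.68·1.73205/2 ≈ 61.7996/2 ≈ 30.8998
(b) Area = (√3/4)·s² = (√3/4)·35.68² = (√3/4)·1273.0624 ≈ 0.433013·1273.0624 ≈ 551.252

Height = 30.9, Area = 551.3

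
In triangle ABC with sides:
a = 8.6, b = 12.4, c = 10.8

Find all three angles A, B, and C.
Law of cosines for each angle (a² = 73.96, b² = 153.76, c² = 116.64):
cos(A) = (b² + c² − a²)/(2bc) = (153.76 + 116.64 − 73.96)/(2·12.4·10.8) = 196.44/267.84 ≈ 0.733423  ⇒  A ≈ 42.8259°
cos(B) = (a² + c² − b²)/(2ac) = (73.96 + 116.64 − 153.76)/(2·8.6·10.8) = 36.84/185.76 ≈ 0.19832  ⇒  B ≈ 78.5612°
cos(C) = (a² + b² − c²)/(2ab) = (73.96 + 153.76 − 116.64)/(2·8.6·12.4) = 111.08/213.28 ≈ 0.520818  ⇒  C ≈ 58.6129°
Check: A + B + C ≈ 180°

A = 42.83°, B = 78.56°, C = 58.61°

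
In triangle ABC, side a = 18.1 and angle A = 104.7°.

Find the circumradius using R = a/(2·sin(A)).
R = a/(2·sin(A)) = 18.1/(2·sin(104.7°))
sin(104.7°) ≈ 0.967268
R ≈ 18.1/(2·0.967268) = 18.1/1.93454 ≈ 9.35625

R = 9.356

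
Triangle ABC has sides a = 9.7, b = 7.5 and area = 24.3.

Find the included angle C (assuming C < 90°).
Area = ½·a·b·sin(C)  ⇒  sin(C) = 2·Area/(a·b) = 2·24.3/(9.7·7.5) = 48.6/72.75 ≈ 0.668041
C = arcsin(0.668041) ≈ 41.9161° (taking the acute solution since C < 90°)

C = 41.92°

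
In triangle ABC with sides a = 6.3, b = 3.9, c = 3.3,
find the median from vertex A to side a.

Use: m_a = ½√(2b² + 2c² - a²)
m_a = ½√(2·3.9² + 2·3.3² − 6.3²) = ½√(2·15.21 + 2·10.89 − 39.69) = ½√(30.42 + 21.78 − 39.69) = ½√12.51
√12.51 ≈ 3.53695, so m_a ≈ 1.76847

m_a = 1.768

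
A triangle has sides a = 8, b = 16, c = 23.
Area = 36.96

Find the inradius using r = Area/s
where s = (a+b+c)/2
s = (8 + 16 + 23)/2 = 47/2 = 23.5
r = Area/s = 36.96/23.5 ≈ 1.57277

r = 1.573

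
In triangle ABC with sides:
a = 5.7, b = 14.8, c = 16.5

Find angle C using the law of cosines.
c² = a² + b² − 2ab·cos(C)  ⇒  cos(C) = (a² + b² − c²)/(2ab)
cos(C) = (5.7² + 14.8² − 16.5²)/(2·5.7·14.8) = (32.49 + 219.04 − 272.25)/168.72 = -20.72/168.72 ≈ -0.122807
C = arccos(-0.122807) ≈ 97.0541°

C = 97.05°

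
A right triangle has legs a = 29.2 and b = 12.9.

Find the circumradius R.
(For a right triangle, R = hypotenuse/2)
Hypotenuse c = √(a² + b²) = √(852.64 + 166.41) = √1019.05 ≈ 31.9226
R = c/2 ≈ 31.9226/2 ≈ 15.9613

R = 15.96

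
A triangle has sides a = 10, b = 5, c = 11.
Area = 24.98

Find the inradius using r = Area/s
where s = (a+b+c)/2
s = (10 + 5 + 11)/2 = 26/2 = 13
r = Area/s = 24.98/13 ≈ 1.92154

r = 1.922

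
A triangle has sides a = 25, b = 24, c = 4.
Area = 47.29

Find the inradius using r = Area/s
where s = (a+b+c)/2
s = (25 + 24 + 4)/2 = 53/2 = 26.5
r = Area/s = 47.29/26.5 ≈ 1.78453

r = 1.785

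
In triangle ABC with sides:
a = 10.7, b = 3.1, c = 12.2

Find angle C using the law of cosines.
c² = a² + b² − 2ab·cos(C)  ⇒  cos(C) = (a² + b² − c²)/(2ab)
cos(C) = (10.7² + 3.1² − 12.2²)/(2·10.7·3.1) = (114.49 + 9.61 − 148.84)/66.34 = -24.74/66.34 ≈ -0.372927
C = arccos(-0.372927) ≈ 111.896°

C = 111.9°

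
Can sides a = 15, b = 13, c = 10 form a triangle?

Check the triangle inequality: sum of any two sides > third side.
a + b vs c: 15 + 13 = 28 > 10  ✓
a + c vs b: 15 + 10 = 25 > 13  ✓
b + c vs a: 13 + 10 = 23 > 15  ✓

Yes, triangle inequality satisfied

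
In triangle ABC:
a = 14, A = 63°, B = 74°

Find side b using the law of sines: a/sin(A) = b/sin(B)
a/sin(A) = b/sin(B)  ⇒  b = a·sin(B)/sin(A) = 14·sin(74°)/sin(63°)
sin(74°) ≈ 0.961262, sin(63°) ≈ 0.891007
b ≈ 14·0.961262/0.891007 ≈ 13.4577/0.891007 ≈ 15.1039

b = 15.1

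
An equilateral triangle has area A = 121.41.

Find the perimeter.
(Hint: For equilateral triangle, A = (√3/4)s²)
A = (√3/4)s²  ⇒  s² = 4A/√3 = 4·121.41/√3 = 485.64/1.73205 ≈ 280.384
s ≈ √280.384 ≈ 16.7447
Perimeter = 3s ≈ 3·16.7447 ≈ 50.234

Perimeter = 50.23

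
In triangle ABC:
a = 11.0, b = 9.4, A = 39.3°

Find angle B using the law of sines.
a/sin(A) = b/sin(B)  ⇒  sin(B) = b·sin(A)/a = 9.4·sin(39.3°)/11.0
sin(39.3°) ≈ 0.633381
sin(B) ≈ 9.4·0.633381/11.0 ≈ 5.95378/11.0 ≈ 0.541253
B = arcsin(0.541253) ≈ 32.769°
(Since b ≤ a we need B ≤ A, so the obtuse alternative 180° − 32.769° ≈ 147.231° is rejected.)

B = 32.77°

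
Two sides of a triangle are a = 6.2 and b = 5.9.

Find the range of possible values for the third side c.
Triangle inequality: |a − b| < c < a + b
|a − b| = |6.2 − 5.9| = 0.3
a + b = 6.2 + 5.9 = 12.1

0.3 < c < 12.1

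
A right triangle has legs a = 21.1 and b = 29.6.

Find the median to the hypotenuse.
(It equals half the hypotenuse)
Hypotenuse c = √(a² + b²) = √(445.21 + 876.16) = √1321.37 ≈ 36.3507
Median to hypotenuse = c/2 ≈ 36.3507/2 ≈ 18.1753

Median = 18.18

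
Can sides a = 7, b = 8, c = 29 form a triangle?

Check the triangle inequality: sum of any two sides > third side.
a + b vs c: 7 + 8 = 15 ≤ 29  ✗
a + c vs b: 7 + 29 = 36 > 8  ✓
b + c vs a: 8 + 29 = 37 > 7  ✓

No: 7 + 8 = 15 is not > 29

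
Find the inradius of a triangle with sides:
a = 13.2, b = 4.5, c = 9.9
r = Area/s where s is the semi-perimeter.
s = (13.2 + 4.5 + 9.9)/2 = 27.6/2 = 13.8
Area = √(s(s−a)(s−b)(s−c)) = √(13.8·0.6·9.3·3.9) ≈ √300.316 ≈ 17.3296
r ≈ 17.3296/13.8 ≈ 1.25577

r = 1.256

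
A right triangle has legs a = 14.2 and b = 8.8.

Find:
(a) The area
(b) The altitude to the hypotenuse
(a) The legs are perpendicular, so Area = ½·a·b = ½·14.2·8.8 = ½·124.96 = 62.48
(b) Hypotenuse c = √(a² + b²) = √(201.64 + 77.44) = √279.08 ≈ 16.7057
    Area = ½·c·h_c  ⇒  h_c = 2·Area/c = 124.96/16.7057 ≈ 7.48009

Area = 62.48, h_c = 7.48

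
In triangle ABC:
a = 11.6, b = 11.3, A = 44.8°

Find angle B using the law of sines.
a/sin(A) = b/sin(B)  ⇒  sin(B) = b·sin(A)/a = 11.3·sin(44.8°)/11.6
sin(44.8°) ≈ 0.704634
sin(B) ≈ 11.3·0.704634/11.6 ≈ 7.96237/11.6 ≈ 0.686411
B = arcsin(0.686411) ≈ 43.3467°
(Since b ≤ a we need B ≤ A, so the obtuse alternative 180° − 43.3467° ≈ 136.653° is rejected.)

B = 43.35°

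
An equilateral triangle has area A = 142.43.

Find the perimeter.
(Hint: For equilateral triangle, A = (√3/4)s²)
A = (√3/4)s²  ⇒  s² = 4A/√3 = 4·142.43/√3 = 569.72/1.73205 ≈ 328.928
s ≈ √328.928 ≈ 18.1364
Perimeter = 3s ≈ 3·18.1364 ≈ 54.4091

Perimeter = 54.41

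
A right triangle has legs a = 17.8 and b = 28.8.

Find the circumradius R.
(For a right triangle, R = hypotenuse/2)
Hypotenuse c = √(a² + b²) = √(316.84 + 829.44) = √1146.28 ≈ 33.8568
R = c/2 ≈ 33.8568/2 ≈ 16.9284

R = 16.93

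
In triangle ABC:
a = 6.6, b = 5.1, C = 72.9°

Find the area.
Two sides and the included angle (SAS): A = ½·a·b·sin(C) = ½·6.6·5.1·sin(72.9°)
sin(72.9°) ≈ 0.955793
A ≈ ½·33.66·0.955793 = 16.83·0.955793 ≈ 16.086

Area = 16.09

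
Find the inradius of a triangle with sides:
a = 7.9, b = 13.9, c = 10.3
r = Area/s where s is the semi-perimeter.
s = (7.9 + 13.9 + 10.3)/2 = 32.1/2 = 16.05
Area = √(s(s−a)(s−b)(s−c)) = √(16.05·8.15·2.15·5.75) ≈ √1617.11 ≈ 40.2133
r ≈ 40.2133/16.05 ≈ 2.5055

r = 2.506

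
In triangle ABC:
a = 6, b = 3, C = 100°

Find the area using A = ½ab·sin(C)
A = ½·a·b·sin(C) = ½·6·3·sin(100°)
sin(100°) ≈ 0.984808
A ≈ ½·18·0.984808 = 9·0.984808 ≈ 8.86327

Area = 8.863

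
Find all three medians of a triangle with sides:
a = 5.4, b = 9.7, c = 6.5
Median formula: m_a = ½√(2b² + 2c² − a²) (and cyclically). a² = 29.16, b² = 94.09, c² = 42.25.
m_a = ½√(2·94.09 + 2·42.25 − 29.16) = ½√243.52 ≈ ½·15.6051 ≈ 7.80256
m_b = ½√(2·29.16 + 2·42.25 − 94.09) = ½√48.73 ≈ ½·6.98069 ≈ 3.49034
m_c = ½√(2·29.16 + 2·94.09 − 42.25) = ½√204.25 ≈ ½·14.2916 ≈ 7.1458

m_a = 7.803, m_b = 3.49, m_c = 7.146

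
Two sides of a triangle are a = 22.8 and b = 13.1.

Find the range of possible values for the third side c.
Triangle inequality: |a − b| < c < a + b
|a − b| = |22.8 − 13.1| = 9.7
a + b = 22.8 + 13.1 = 35.9

9.7 < c < 35.9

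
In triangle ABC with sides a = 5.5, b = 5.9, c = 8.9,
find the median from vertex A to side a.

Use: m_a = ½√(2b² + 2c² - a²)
m_a = ½√(2·5.9² + 2·8.9² − 5.5²) = ½√(2·34.81 + 2·79.21 − 30.25) = ½√(69.62 + 158.42 − 30.25) = ½√197.79
√197.79 ≈ 14.0638, so m_a ≈ 7.03189

m_a = 7.032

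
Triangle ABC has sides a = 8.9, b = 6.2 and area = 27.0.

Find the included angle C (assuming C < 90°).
Area = ½·a·b·sin(C)  ⇒  sin(C) = 2·Area/(a·b) = 2·27.0/(8.9·6.2) = 54/55.18 ≈ 0.978615
C = arcsin(0.978615) ≈ 78.1296° (taking the acute solution since C < 90°)

C = 78.13°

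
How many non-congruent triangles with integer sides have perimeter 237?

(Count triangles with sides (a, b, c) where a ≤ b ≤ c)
Let a ≤ b ≤ c with a + b + c = 237. The only binding inequality is a + b > c, i.e. 237 − c > c, so c < 237/2; and c ≥ 237/3 since c is the largest side.
So 79 ≤ c ≤ 118. For each c, b runs from ⌈(237 − c)/2⌉ up to c (then a = 237 − b − c satisfies 1 ≤ a ≤ b automatically), giving c − ⌈(237 − c)/2⌉ + 1 choices.
Summing over c: 1 + 2 + 4 + 5 + … + 58 + 59  (40 terms, c = 79, …, 118) = 1200
Check (closed form: nearest integer to p²/48 for even p, (p+3)²/48 for odd p): (237+3)²/48 = 240²/48 = 57600/48 ≈ 1200.00 → 1200

1200 triangles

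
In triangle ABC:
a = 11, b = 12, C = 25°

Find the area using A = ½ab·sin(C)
A = ½·a·b·sin(C) = ½·11·12·sin(25°)
sin(25°) ≈ 0.422618
A ≈ ½·132·0.422618 = 66·0.422618 ≈ 27.8928

Area = 27.89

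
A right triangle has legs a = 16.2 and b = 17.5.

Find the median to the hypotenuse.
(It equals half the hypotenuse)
Hypotenuse c = √(a² + b²) = √(262.44 + 306.25) = √568.69 ≈ 23.8472
Median to hypotenuse = c/2 ≈ 23.8472/2 ≈ 11.9236

Median = 11.92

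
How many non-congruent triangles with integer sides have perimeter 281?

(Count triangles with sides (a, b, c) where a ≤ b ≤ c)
Let a ≤ b ≤ c with a + b + c = 281. The only binding inequality is a + b > c, i.e. 281 − c > c, so c < 281/2; and c ≥ 281/3 since c is the largest side.
So 94 ≤ c ≤ 140. For each c, b runs from ⌈(281 − c)/2⌉ up to c (then a = 281 − b − c satisfies 1 ≤ a ≤ b automatically), giving c − ⌈(281 − c)/2⌉ + 1 choices.
Summing over c: 1 + 3 + 4 + 6 + … + 69 + 70  (47 terms, c = 94, …, 140) = 1680
Check (closed form: nearest integer to p²/48 for even p, (p+3)²/48 for odd p): (281+3)²/48 = 284²/48 = 80656/48 ≈ 1680.33 → 1680

1680 triangles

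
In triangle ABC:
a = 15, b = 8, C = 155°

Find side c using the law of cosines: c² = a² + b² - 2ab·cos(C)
c² = 15² + 8² − 2·15·8·cos(155°)
cos(155°) ≈ -0.906308
c² ≈ 225 + 64 − 240·(-0.906308) ≈ 289 + 217.514 ≈ 506.514
c ≈ √506.514 ≈ 22.5059

c = 22.51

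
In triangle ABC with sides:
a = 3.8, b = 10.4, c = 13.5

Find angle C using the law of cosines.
c² = a² + b² − 2ab·cos(C)  ⇒  cos(C) = (a² + b² − c²)/(2ab)
cos(C) = (3.8² + 10.4² − 13.5²)/(2·3.8·10.4) = (14.44 + 108.16 − 182.25)/79.04 = -59.65/79.04 ≈ -0.754681
C = arccos(-0.754681) ≈ 138.998°

C = 139°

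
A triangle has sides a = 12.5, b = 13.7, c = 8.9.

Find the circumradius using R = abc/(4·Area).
First find the area with Heron's formula.
s = (12.5 + 13.7 + 8.9)/2 = 17.55
Area = √(s(s−a)(s−b)(s−c)) = √(17.55·5.05·3.85·8.65) ≈ √2951.52 ≈ 54.3279
abc = 12.5·13.7·8.9 = 1524.125
R = abc/(4·Area) ≈ 1524.125/(4·54.3279) = 1524.125/217.311 ≈ 7.01355

R = 7.014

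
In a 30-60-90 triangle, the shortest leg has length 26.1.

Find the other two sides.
In a 30-60-90 triangle the sides are in ratio 1 : √3 : 2 (short leg : long leg : hypotenuse).
Long leg = 26.1·√3 ≈ 26.1·1.73205 ≈ 45.2065
Hypotenuse = 2·26.1 = 52.2

Long leg = 26.1√3 = 45.21, Hypotenuse = 52.2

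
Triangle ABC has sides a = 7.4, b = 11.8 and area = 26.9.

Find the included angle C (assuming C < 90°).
Area = ½·a·b·sin(C)  ⇒  sin(C) = 2·Area/(a·b) = 2·26.9/(7.4·11.8) = 53.8/87.32 ≈ 0.616125
C = arcsin(0.616125) ≈ 38.0337° (taking the acute solution since C < 90°)

C = 38.03°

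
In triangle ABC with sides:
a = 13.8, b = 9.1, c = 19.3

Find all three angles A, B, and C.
Law of cosines for each angle (a² = 190.44, b² = 82.81, c² = 372.49):
cos(A) = (b² + c² − a²)/(2bc) = (82.81 + 372.49 − 190.44)/(2·9.1·19.3) = 264.86/351.26 ≈ 0.754028  ⇒  A ≈ 41.0595°
cos(B) = (a² + c² − b²)/(2ac) = (190.44 + 372.49 − 82.81)/(2·13.8·19.3) = 480.12/532.68 ≈ 0.901329  ⇒  B ≈ 25.6667°
cos(C) = (a² + b² − c²)/(2ab) = (190.44 + 82.81 − 372.49)/(2·13.8·9.1) = -99.24/251.16 ≈ -0.395127  ⇒  C ≈ 113.274°
Check: A + B + C ≈ 180°

A = 41.06°, B = 25.67°, C = 113.3°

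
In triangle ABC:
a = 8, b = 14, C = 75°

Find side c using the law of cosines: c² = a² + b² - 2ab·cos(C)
c² = 8² + 14² − 2·8·14·cos(75°)
cos(75°) ≈ 0.258819
c² ≈ 64 + 196 − 224·(0.258819) ≈ 260 − 57.9755 ≈ 202.025
c ≈ √202.025 ≈ 14.2135

c = 14.21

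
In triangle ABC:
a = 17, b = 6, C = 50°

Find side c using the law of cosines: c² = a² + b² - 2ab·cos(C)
c² = 17² + 6² − 2·17·6·cos(50°)
cos(50°) ≈ 0.642788
c² ≈ 289 + 36 − 204·(0.642788) ≈ 325 − 131.129 ≈ 193.871
c ≈ √193.871 ≈ 13.9238

c = 13.92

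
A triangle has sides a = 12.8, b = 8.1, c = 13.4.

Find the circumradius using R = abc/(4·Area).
First find the area with Heron's formula.
s = (12.8 + 8.1 + 13.4)/2 = 17.15
Area = √(s(s−a)(s−b)(s−c)) = √(17.15·4.35·9.05·3.75) ≈ √2531.82 ≈ 50.3172
abc = 12.8·8.1·13.4 = 1389.312
R = abc/(4·Area) ≈ 1389.312/(4·50.3172) = 1389.312/201.269 ≈ 6.90277

R = 6.903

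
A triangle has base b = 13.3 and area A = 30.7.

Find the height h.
A = ½·b·h  ⇒  h = 2A/b = 2·30.7/13.3 = 61.4/13.3 ≈ 4.61654

h = 4.617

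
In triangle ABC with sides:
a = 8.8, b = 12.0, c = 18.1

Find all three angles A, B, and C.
Law of cosines for each angle (a² = 77.44, b² = 144, c² = 327.61):
cos(A) = (b² + c² − a²)/(2bc) = (144 + 327.61 − 77.44)/(2·12.0·18.1) = 394.17/434.4 ≈ 0.90739  ⇒  A ≈ 24.8529°
cos(B) = (a² + c² − b²)/(2ac) = (77.44 + 327.61 − 144)/(2·8.8·18.1) = 261.05/318.56 ≈ 0.819469  ⇒  B ≈ 34.9683°
cos(C) = (a² + b² − c²)/(2ab) = (77.44 + 144 − 327.61)/(2·8.8·12.0) = -106.17/211.2 ≈ -0.502699  ⇒  C ≈ 120.179°
Check: A + B + C ≈ 180°

A = 24.85°, B = 34.97°, C = 120.2°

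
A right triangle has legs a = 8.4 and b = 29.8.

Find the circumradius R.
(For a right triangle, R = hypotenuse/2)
Hypotenuse c = √(a² + b²) = √(70.56 + 888.04) = √958.6 ≈ 30.9613
R = c/2 ≈ 30.9613/2 ≈ 15.4806

R = 15.48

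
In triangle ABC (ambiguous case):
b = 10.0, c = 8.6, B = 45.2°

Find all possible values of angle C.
b/sin(B) = c/sin(C)  ⇒  sin(C) = c·sin(B)/b = 8.6·sin(45.2°)/10.0
sin(45.2°) ≈ 0.709571
sin(C) ≈ 8.6·0.709571/10.0 ≈ 6.10231/10.0 ≈ 0.610231
Candidate 1: C₁ = arcsin(0.610231) ≈ 37.6062°  →  A = 180° − 45.2° − 37.6062° ≈ 97.1938° > 0, valid
Candidate 2: C₂ = 180° − C₁ ≈ 142.394°  →  A = 180° − 45.2° − 142.394° ≈ -7.5938° ≤ 0, not a valid triangle

C = 37.61° (one solution)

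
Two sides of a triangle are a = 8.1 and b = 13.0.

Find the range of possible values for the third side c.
Triangle inequality: |a − b| < c < a + b
|a − b| = |8.1 − 13.0| = 4.9
a + b = 8.1 + 13.0 = 21.1

4.9 < c < 21.1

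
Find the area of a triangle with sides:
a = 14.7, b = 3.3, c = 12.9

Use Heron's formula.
s = (14.7 + 3.3 + 12.9)/2 = 30.9/2 = 15.45
s − a = 0.75, s − b = 12.15, s − c = 2.55
s(s−a)(s−b)(s−c) = 15.45·0.75·12.15·2.55 ≈ 359.01
Area = √359.01 ≈ 18.9476

Area = 18.95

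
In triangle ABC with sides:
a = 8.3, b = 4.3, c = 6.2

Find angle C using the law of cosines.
c² = a² + b² − 2ab·cos(C)  ⇒  cos(C) = (a² + b² − c²)/(2ab)
cos(C) = (8.3² + 4.3² − 6.2²)/(2·8.3·4.3) = (68.89 + 18.49 − 38.44)/71.38 = 48.94/71.38 ≈ 0.685626
C = arccos(0.685626) ≈ 46.7151°

C = 46.72°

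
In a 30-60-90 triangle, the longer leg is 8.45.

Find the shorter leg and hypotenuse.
In a 30-60-90 triangle the sides are in ratio 1 : √3 : 2, so short leg = long leg/√3 and hypotenuse = 2·(short leg).
Short leg = 8.45/√3 ≈ 8.45/1.73205 ≈ 4.87861
Hypotenuse = 2·4.87861 ≈ 9.75722

Short leg = 4.879, Hypotenuse = 9.757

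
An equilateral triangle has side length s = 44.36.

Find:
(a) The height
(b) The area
(a) The height splits the triangle into two 30-60-90 halves: h = s·√3/2 = 44.36·1.73205/2 ≈ 76.8338/2 ≈ 38.4169
(b) Area = (√3/4)·s² = (√3/4)·44.36² = (√3/4)·1967.8096 ≈ 0.433013·1967.8096 ≈ 852.087

Height = 38.42, Area = 852.1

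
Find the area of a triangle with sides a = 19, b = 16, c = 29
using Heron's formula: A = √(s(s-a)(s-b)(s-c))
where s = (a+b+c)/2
s = (19 + 16 + 29)/2 = 64/2 = 32
s − a = 13, s − b = 16, s − c = 3
s(s−a)(s−b)(s−c) = 32·13·16·3 = 19968
Area = √19968 ≈ 141.308

s = 32.0, Area = 141.3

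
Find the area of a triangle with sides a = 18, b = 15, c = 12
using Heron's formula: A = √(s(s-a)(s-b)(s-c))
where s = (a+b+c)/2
s = (18 + 15 + 12)/2 = 45/2 = 22.5
s − a = 4.5, s − b = 7.5, s − c = 10.5
s(s−a)(s−b)(s−c) = 22.5·4.5·7.5·10.5 = 7973.4375
Area = √7973.4375 ≈ 89.2941

s = 22.5, Area = 89.29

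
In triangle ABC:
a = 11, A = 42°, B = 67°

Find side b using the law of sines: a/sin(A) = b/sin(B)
a/sin(A) = b/sin(B)  ⇒  b = a·sin(B)/sin(A) = 11·sin(67°)/sin(42°)
sin(67°) ≈ 0.920505, sin(42°) ≈ 0.669131
b ≈ 11·0.920505/0.669131 ≈ 10.1256/0.669131 ≈ 15.1324

b = 15.13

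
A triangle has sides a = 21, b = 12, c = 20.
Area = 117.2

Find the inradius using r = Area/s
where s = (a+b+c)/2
s = (21 + 12 + 20)/2 = 53/2 = 26.5
r = Area/s = 117.2/26.5 ≈ 4.42264

r = 4.423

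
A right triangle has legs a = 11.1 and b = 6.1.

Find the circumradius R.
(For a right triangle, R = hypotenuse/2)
Hypotenuse c = √(a² + b²) = √(123.21 + 37.21) = √160.42 ≈ 12.6657
R = c/2 ≈ 12.6657/2 ≈ 6.33285

R = 6.333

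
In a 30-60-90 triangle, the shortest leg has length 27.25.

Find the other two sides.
In a 30-60-90 triangle the sides are in ratio 1 : √3 : 2 (short leg : long leg : hypotenuse).
Long leg = 27.25·√3 ≈ 27.25·1.73205 ≈ 47.1984
Hypotenuse = 2·27.25 = 54.5

Long leg = 27.25√3 = 47.2, Hypotenuse = 54.5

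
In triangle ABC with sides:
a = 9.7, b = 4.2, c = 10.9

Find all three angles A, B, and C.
Law of cosines for each angle (a² = 94.09, b² = 17.64, c² = 118.81):
cos(A) = (b² + c² − a²)/(2bc) = (17.64 + 118.81 − 94.09)/(2·4.2·10.9) = 42.36/91.56 ≈ 0.462647  ⇒  A ≈ 62.4419°
cos(B) = (a² + c² − b²)/(2ac) = (94.09 + 118.81 − 17.64)/(2·9.7·10.9) = 195.26/211.46 ≈ 0.92339  ⇒  B ≈ 22.5732°
cos(C) = (a² + b² − c²)/(2ab) = (94.09 + 17.64 − 118.81)/(2·9.7·4.2) = -7.08/81.48 ≈ -0.0868925  ⇒  C ≈ 94.9849°
Check: A + B + C ≈ 180°

A = 62.44°, B = 22.57°, C = 94.98°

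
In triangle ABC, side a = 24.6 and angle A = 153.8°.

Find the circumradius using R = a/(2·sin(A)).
R = a/(2·sin(A)) = 24.6/(2·sin(153.8°))
sin(153.8°) ≈ 0.441506
R ≈ 24.6/(2·0.441506) = 24.6/0.883012 ≈ 27.8592

R = 27.86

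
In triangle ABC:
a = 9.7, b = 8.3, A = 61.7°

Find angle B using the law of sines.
a/sin(A) = b/sin(B)  ⇒  sin(B) = b·sin(A)/a = 8.3·sin(61.7°)/9.7
sin(61.7°) ≈ 0.880477
sin(B) ≈ 8.3·0.880477/9.7 ≈ 7.30796/9.7 ≈ 0.753398
B = arcsin(0.753398) ≈ 48.8856°
(Since b ≤ a we need B ≤ A, so the obtuse alternative 180° − 48.8856° ≈ 131.114° is rejected.)

B = 48.89°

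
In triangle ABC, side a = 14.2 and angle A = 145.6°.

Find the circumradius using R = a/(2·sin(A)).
R = a/(2·sin(A)) = 14.2/(2·sin(145.6°))
sin(145.6°) ≈ 0.564967
R ≈ 14.2/(2·0.564967) = 14.2/1.12993 ≈ 12.5671

R = 12.57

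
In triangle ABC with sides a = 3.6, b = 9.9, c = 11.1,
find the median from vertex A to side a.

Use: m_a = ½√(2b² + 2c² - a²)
m_a = ½√(2·9.9² + 2·11.1² − 3.6²) = ½√(2·98.01 + 2·123.21 − 12.96) = ½√(196.02 + 246.42 − 12.96) = ½√429.48
√429.48 ≈ 20.7239, so m_a ≈ 10.3619

m_a = 10.36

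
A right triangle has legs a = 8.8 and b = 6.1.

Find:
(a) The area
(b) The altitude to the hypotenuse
(a) The legs are perpendicular, so Area = ½·a·b = ½·8.8·6.1 = ½·53.68 = 26.84
(b) Hypotenuse c = √(a² + b²) = √(77.44 + 37.21) = √114.65 ≈ 10.7075
    Area = ½·c·h_c  ⇒  h_c = 2·Area/c = 53.68/10.7075 ≈ 5.01332

Area = 26.84, h_c = 5.013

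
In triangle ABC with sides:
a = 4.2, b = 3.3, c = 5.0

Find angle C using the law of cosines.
c² = a² + b² − 2ab·cos(C)  ⇒  cos(C) = (a² + b² − c²)/(2ab)
cos(C) = (4.2² + 3.3² − 5.0²)/(2·4.2·3.3) = (17.64 + 10.89 − 25)/27.72 = 3.53/27.72 ≈ 0.127345
C = arccos(0.127345) ≈ 82.6838°

C = 82.68°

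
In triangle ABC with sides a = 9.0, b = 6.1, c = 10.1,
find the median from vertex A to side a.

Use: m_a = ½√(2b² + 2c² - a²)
m_a = ½√(2·6.1² + 2·10.1² − 9.0²) = ½√(2·37.21 + 2·102.01 − 81) = ½√(74.42 + 204.02 − 81) = ½√197.44
√197.44 ≈ 14.0513, so m_a ≈ 7.02567

m_a = 7.026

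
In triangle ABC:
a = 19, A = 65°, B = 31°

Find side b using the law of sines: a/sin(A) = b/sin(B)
a/sin(A) = b/sin(B)  ⇒  b = a·sin(B)/sin(A) = 19·sin(31°)/sin(65°)
sin(31°) ≈ 0.515038, sin(65°) ≈ 0.906308
b ≈ 19·0.515038/0.906308 ≈ 9.78572/0.906308 ≈ 10.7974

b = 10.8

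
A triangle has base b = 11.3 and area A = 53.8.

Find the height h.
A = ½·b·h  ⇒  h = 2A/b = 2·53.8/11.3 = 107.6/11.3 ≈ 9.52212

h = 9.522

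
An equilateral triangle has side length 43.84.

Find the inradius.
r = Area/s with s the semi-perimeter.
Area = (√3/4)·43.84² = (√3/4)·1921.9456 ≈ 0.433013·1921.9456 ≈ 832.227
s = 3·43.84/2 = 65.76
r ≈ 832.227/65.76 ≈ 12.6555
(Equivalently r = side/(2√3) = 43.84/3.4641 ≈ 12.6555.)

r = 12.66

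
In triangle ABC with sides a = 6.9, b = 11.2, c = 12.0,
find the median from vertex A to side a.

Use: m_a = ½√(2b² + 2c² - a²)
m_a = ½√(2·11.2² + 2·12.0² − 6.9²) = ½√(2·125.44 + 2·144 − 47.61) = ½√(250.88 + 288 − 47.61) = ½√491.27
√491.27 ≈ 22.1646, so m_a ≈ 11.0823

m_a = 11.08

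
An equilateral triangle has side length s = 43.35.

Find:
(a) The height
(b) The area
(a) The height splits the triangle into two 30-60-90 halves: h = s·√3/2 = 43.35·1.73205/2 ≈ 75.0844/2 ≈ 37.5422
(b) Area = (√3/4)·s² = (√3/4)·43.35² = (√3/4)·1879.2225 ≈ 0.433013·1879.2225 ≈ 813.727

Height = 37.54, Area = 813.7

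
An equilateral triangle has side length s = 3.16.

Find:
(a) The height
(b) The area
(a) The height splits the triangle into two 30-60-90 halves: h = s·√3/2 = 3.16·1.73205/2 ≈ 5.47328/2 ≈ 2.73664
(b) Area = (√3/4)·s² = (√3/4)·3.16² = (√3/4)·9.9856 ≈ 0.433013·9.9856 ≈ 4.32389

Height = 2.737, Area = 4.324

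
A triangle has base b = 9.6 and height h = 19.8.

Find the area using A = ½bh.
A = ½·b·h = ½·9.6·19.8 = ½·190.08 = 95.04

Area = 95.04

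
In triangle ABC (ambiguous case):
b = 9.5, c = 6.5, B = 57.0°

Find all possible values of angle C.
b/sin(B) = c/sin(C)  ⇒  sin(C) = c·sin(B)/b = 6.5·sin(57.0°)/9.5
sin(57.0°) ≈ 0.838671
sin(C) ≈ 6.5·0.838671/9.5 ≈ 5.45136/9.5 ≈ 0.573827
Candidate 1: C₁ = arcsin(0.573827) ≈ 35.0175°  →  A = 180° − 57.0° − 35.0175° ≈ 87.9825° > 0, valid
Candidate 2: C₂ = 180° − C₁ ≈ 144.982°  →  A = 180° − 57.0° − 144.982° ≈ -21.9825° ≤ 0, not a valid triangle

C = 35.02° (one solution)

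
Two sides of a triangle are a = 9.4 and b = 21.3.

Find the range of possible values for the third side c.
Triangle inequality: |a − b| < c < a + b
|a − b| = |9.4 − 21.3| = 11.9
a + b = 9.4 + 21.3 = 30.7

11.9 < c < 30.7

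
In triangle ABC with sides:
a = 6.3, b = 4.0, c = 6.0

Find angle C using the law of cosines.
c² = a² + b² − 2ab·cos(C)  ⇒  cos(C) = (a² + b² − c²)/(2ab)
cos(C) = (6.3² + 4.0² − 6.0²)/(2·6.3·4.0) = (39.69 + 16 − 36)/50.4 = 19.69/50.4 ≈ 0.390675
C = arccos(0.390675) ≈ 67.0035°

C = 67°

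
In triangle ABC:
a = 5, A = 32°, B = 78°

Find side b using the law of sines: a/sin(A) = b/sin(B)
a/sin(A) = b/sin(B)  ⇒  b = a·sin(B)/sin(A) = 5·sin(78°)/sin(32°)
sin(78°) ≈ 0.978148, sin(32°) ≈ 0.529919
b ≈ 5·0.978148/0.529919 ≈ 4.89074/0.529919 ≈ 9.22921

b = 9.229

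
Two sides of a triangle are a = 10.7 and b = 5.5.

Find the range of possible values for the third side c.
Triangle inequality: |a − b| < c < a + b
|a − b| = |10.7 − 5.5| = 5.2
a + b = 10.7 + 5.5 = 16.2

5.2 < c < 16.2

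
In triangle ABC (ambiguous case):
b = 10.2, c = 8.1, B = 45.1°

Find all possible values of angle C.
b/sin(B) = c/sin(C)  ⇒  sin(C) = c·sin(B)/b = 8.1·sin(45.1°)/10.2
sin(45.1°) ≈ 0.70834
sin(C) ≈ 8.1·0.70834/10.2 ≈ 5.73755/10.2 ≈ 0.562505
Candidate 1: C₁ = arcsin(0.562505) ≈ 34.2292°  →  A = 180° − 45.1° − 34.2292° ≈ 100.671° > 0, valid
Candidate 2: C₂ = 180° − C₁ ≈ 145.771°  →  A = 180° − 45.1° − 145.771° ≈ -10.8708° ≤ 0, not a valid triangle

C = 34.23° (one solution)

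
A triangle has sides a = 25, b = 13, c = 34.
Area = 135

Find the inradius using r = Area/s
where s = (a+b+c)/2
s = (25 + 13 + 34)/2 = 72/2 = 36
r = Area/s = 135/36 ≈ 3.75

r = 3.75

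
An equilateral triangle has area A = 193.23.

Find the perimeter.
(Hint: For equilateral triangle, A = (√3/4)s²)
A = (√3/4)s²  ⇒  s² = 4A/√3 = 4·193.23/√3 = 772.92/1.73205 ≈ 446.246
s ≈ √446.246 ≈ 21.1245
Perimeter = 3s ≈ 3·21.1245 ≈ 63.3736

Perimeter = 63.37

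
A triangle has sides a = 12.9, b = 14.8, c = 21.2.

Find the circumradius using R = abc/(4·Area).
First find the area with Heron's formula.
s = (12.9 + 14.8 + 21.2)/2 = 24.45
Area = √(s(s−a)(s−b)(s−c)) = √(24.45·11.55·9.65·3.25) ≈ √8856.69 ≈ 94.11
abc = 12.9·14.8·21.2 = 4047.504
R = abc/(4·Area) ≈ 4047.504/(4·94.11) = 4047.504/376.44 ≈ 10.7521

R = 10.75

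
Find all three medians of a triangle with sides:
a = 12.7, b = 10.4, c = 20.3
Median formula: m_a = ½√(2b² + 2c² − a²) (and cyclically). a² = 161.29, b² = 108.16, c² = 412.09.
m_a = ½√(2·108.16 + 2·412.09 − 161.29) = ½√879.21 ≈ ½·29.6515 ≈ 14.8257
m_b = ½√(2·161.29 + 2·412.09 − 108.16) = ½√1038.6 ≈ ½·32.2273 ≈ 16.1137
m_c = ½√(2·161.29 + 2·108.16 − 412.09) = ½√126.81 ≈ ½·11.261 ≈ 5.6305

m_a = 14.83, m_b = 16.11, m_c = 5.63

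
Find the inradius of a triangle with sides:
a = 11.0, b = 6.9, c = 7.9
r = Area/s where s is the semi-perimeter.
s = (11.0 + 6.9 + 7.9)/2 = 25.8/2 = 12.9
Area = √(s(s−a)(s−b)(s−c)) = √(12.9·1.9·6·5) ≈ √735.3 ≈ 27.1164
r ≈ 27.1164/12.9 ≈ 2.10205

r = 2.102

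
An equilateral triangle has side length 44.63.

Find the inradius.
r = Area/s with s the semi-perimeter.
Area = (√3/4)·44.63² = (√3/4)·1991.8369 ≈ 0.433013·1991.8369 ≈ 862.491
s = 3·44.63/2 = 66.945
r ≈ 862.491/66.945 ≈ 12.8836
(Equivalently r = side/(2√3) = 44.63/3.4641 ≈ 12.8836.)

r = 12.88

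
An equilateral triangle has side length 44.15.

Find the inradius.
r = Area/s with s the semi-perimeter.
Area = (√3/4)·44.15² = (√3/4)·1949.2225 ≈ 0.433013·1949.2225 ≈ 844.038
s = 3·44.15/2 = 66.225
r ≈ 844.038/66.225 ≈ 12.745
(Equivalently r = side/(2√3) = 44.15/3.4641 ≈ 12.745.)

r = 12.75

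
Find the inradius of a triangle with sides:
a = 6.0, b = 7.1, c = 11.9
r = Area/s where s is the semi-perimeter.
s = (6.0 + 7.1 + 11.9)/2 = 25/2 = 12.5
Area = √(s(s−a)(s−b)(s−c)) = √(12.5·6.5·5.4·0.6) ≈ √263.25 ≈ 16.225
r ≈ 16.225/12.5 ≈ 1.298

r = 1.298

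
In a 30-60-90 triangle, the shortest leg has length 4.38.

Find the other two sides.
In a 30-60-90 triangle the sides are in ratio 1 : √3 : 2 (short leg : long leg : hypotenuse).
Long leg = 4.38·√3 ≈ 4.38·1.73205 ≈ 7.58638
Hypotenuse = 2·4.38 = 8.76

Long leg = 4.38√3 = 7.586, Hypotenuse = 8.76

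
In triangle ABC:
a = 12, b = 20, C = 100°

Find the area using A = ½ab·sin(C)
A = ½·a·b·sin(C) = ½·12·20·sin(100°)
sin(100°) ≈ 0.984808
A ≈ ½·240·0.984808 = 120·0.984808 ≈ 118.177

Area = 118.2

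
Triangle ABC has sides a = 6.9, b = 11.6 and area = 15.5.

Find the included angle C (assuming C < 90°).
Area = ½·a·b·sin(C)  ⇒  sin(C) = 2·Area/(a·b) = 2·15.5/(6.9·11.6) = 31/80.04 ≈ 0.387306
C = arcsin(0.387306) ≈ 22.787° (taking the acute solution since C < 90°)

C = 22.79°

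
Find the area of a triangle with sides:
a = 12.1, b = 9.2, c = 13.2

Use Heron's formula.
s = (12.1 + 9.2 + 13.2)/2 = 34.5/2 = 17.25
s − a = 5.15, s − b = 8.05, s − c = 4.05
s(s−a)(s−b)(s−c) = 17.25·5.15·8.05·4.05 ≈ 2896.32
Area = √2896.32 ≈ 53.8175

Area = 53.82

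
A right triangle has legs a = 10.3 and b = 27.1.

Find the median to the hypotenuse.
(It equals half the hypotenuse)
Hypotenuse c = √(a² + b²) = √(106.09 + 734.41) = √840.5 ≈ 28.9914
Median to hypotenuse = c/2 ≈ 28.9914/2 ≈ 14.4957

Median = 14.5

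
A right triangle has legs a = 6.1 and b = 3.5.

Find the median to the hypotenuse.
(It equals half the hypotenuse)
Hypotenuse c = √(a² + b²) = √(37.21 + 12.25) = √49.46 ≈ 7.03278
Median to hypotenuse = c/2 ≈ 7.03278/2 ≈ 3.51639

Median = 3.516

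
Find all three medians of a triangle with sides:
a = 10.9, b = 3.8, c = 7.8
Median formula: m_a = ½√(2b² + 2c² − a²) (and cyclically). a² = 118.81, b² = 14.44, c² = 60.84.
m_a = ½√(2·14.44 + 2·60.84 − 118.81) = ½√31.75 ≈ ½·5.63471 ≈ 2.81736
m_b = ½√(2·118.81 + 2·60.84 − 14.44) = ½√344.86 ≈ ½·18.5704 ≈ 9.2852
m_c = ½√(2·118.81 + 2·14.44 − 60.84) = ½√205.66 ≈ ½·14.3409 ≈ 7.17043

m_a = 2.817, m_b = 9.285, m_c = 7.17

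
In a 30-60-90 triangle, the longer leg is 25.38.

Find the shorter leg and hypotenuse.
In a 30-60-90 triangle the sides are in ratio 1 : √3 : 2, so short leg = long leg/√3 and hypotenuse = 2·(short leg).
Short leg = 25.38/√3 ≈ 25.38/1.73205 ≈ 14.6531
Hypotenuse = 2·14.6531 ≈ 29.3063

Short leg = 14.65, Hypotenuse = 29.31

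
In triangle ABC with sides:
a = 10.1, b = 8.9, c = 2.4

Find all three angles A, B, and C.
Law of cosines for each angle (a² = 102.01, b² = 79.21, c² = 5.76):
cos(A) = (b² + c² − a²)/(2bc) = (79.21 + 5.76 − 102.01)/(2·8.9·2.4) = -17.04/42.72 ≈ -0.398876  ⇒  A ≈ 113.508°
cos(B) = (a² + c² − b²)/(2ac) = (102.01 + 5.76 − 79.21)/(2·10.1·2.4) = 28.56/48.48 ≈ 0.589109  ⇒  B ≈ 53.9062°
cos(C) = (a² + b² − c²)/(2ab) = (102.01 + 79.21 − 5.76)/(2·10.1·8.9) = 175.46/179.78 ≈ 0.975971  ⇒  C ≈ 12.5858°
Check: A + B + C ≈ 180°

A = 113.5°, B = 53.91°, C = 12.59°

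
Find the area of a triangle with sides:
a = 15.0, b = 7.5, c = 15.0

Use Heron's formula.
s = (15.0 + 7.5 + 15.0)/2 = 37.5/2 = 18.75
s − a = 3.75, s − b = 11.25, s − c = 3.75
s(s−a)(s−b)(s−c) = 18.75·3.75·11.25·3.75 ≈ 2966.31
Area = √2966.31 ≈ 54.4638

Area = 54.46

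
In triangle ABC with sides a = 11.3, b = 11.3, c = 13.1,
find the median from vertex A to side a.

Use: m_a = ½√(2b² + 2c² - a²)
m_a = ½√(2·11.3² + 2·13.1² − 11.3²) = ½√(2·127.69 + 2·171.61 − 127.69) = ½√(255.38 + 343.22 − 127.69) = ½√470.91
√470.91 ≈ 21.7005, so m_a ≈ 10.8502

m_a = 10.85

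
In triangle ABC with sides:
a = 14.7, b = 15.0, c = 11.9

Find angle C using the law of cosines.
c² = a² + b² − 2ab·cos(C)  ⇒  cos(C) = (a² + b² − c²)/(2ab)
cos(C) = (14.7² + 15.0² − 11.9²)/(2·14.7·15.0) = (216.09 + 225 − 141.61)/441 = 299.48/441 ≈ 0.679093
C = arccos(0.679093) ≈ 47.2272°

C = 47.23°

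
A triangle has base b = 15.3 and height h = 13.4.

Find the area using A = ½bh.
A = ½·b·h = ½·15.3·13.4 = ½·205.02 = 102.51

Area = 102.51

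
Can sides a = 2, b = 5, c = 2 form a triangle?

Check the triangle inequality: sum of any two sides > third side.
a + b vs c: 2 + 5 = 7 > 2  ✓
a + c vs b: 2 + 2 = 4 ≤ 5  ✗
b + c vs a: 5 + 2 = 7 > 2  ✓

No: 2 + 2 = 4 is not > 5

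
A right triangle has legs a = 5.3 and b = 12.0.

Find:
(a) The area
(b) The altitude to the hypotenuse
(a) The legs are perpendicular, so Area = ½·a·b = ½·5.3·12.0 = ½·63.6 = 31.8
(b) Hypotenuse c = √(a² + b²) = √(28.09 + 144) = √172.09 ≈ 13.1183
    Area = ½·c·h_c  ⇒  h_c = 2·Area/c = 63.6/13.1183 ≈ 4.84819

Area = 31.8, h_c = 4.848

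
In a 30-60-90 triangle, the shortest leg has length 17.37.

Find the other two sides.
In a 30-60-90 triangle the sides are in ratio 1 : √3 : 2 (short leg : long leg : hypotenuse).
Long leg = 17.37·√3 ≈ 17.37·1.73205 ≈ 30.0857
Hypotenuse = 2·17.37 = 34.74

Long leg = 17.37√3 = 30.09, Hypotenuse = 34.74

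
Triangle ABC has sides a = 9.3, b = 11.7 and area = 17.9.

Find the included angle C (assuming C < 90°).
Area = ½·a·b·sin(C)  ⇒  sin(C) = 2·Area/(a·b) = 2·17.9/(9.3·11.7) = 35.8/108.81 ≈ 0.329014
C = arcsin(0.329014) ≈ 19.2089° (taking the acute solution since C < 90°)

C = 19.21°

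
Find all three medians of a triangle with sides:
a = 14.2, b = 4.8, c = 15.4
Median formula: m_a = ½√(2b² + 2c² − a²) (and cyclically). a² = 201.64, b² = 23.04, c² = 237.16.
m_a = ½√(2·23.04 + 2·237.16 − 201.64) = ½√318.76 ≈ ½·17.8539 ≈ 8.92693
m_b = ½√(2·201.64 + 2·237.16 − 23.04) = ½√854.56 ≈ ½·29.2329 ≈ 14.6164
m_c = ½√(2·201.64 + 2·23.04 − 237.16) = ½√212.2 ≈ ½·14.5671 ≈ 7.28354

m_a = 8.927, m_b = 14.62, m_c = 7.284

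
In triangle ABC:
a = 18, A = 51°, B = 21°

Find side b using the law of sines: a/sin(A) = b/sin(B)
a/sin(A) = b/sin(B)  ⇒  b = a·sin(B)/sin(A) = 18·sin(21°)/sin(51°)
sin(21°) ≈ 0.358368, sin(51°) ≈ 0.777146
b ≈ 18·0.358368/0.777146 ≈ 6.45062/0.777146 ≈ 8.3004

b = 8.3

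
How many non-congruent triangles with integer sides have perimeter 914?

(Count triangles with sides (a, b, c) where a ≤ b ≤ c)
Let a ≤ b ≤ c with a + b + c = 914. The only binding inequality is a + b > c, i.e. 914 − c > c, so c < 914/2; and c ≥ 914/3 since c is the largest side.
So 305 ≤ c ≤ 456. For each c, b runs from ⌈(914 − c)/2⌉ up to c (then a = 914 − b − c satisfies 1 ≤ a ≤ b automatically), giving c − ⌈(914 − c)/2⌉ + 1 choices.
Summing over c: 1 + 3 + 4 + 6 + … + 226 + 228  (152 terms, c = 305, …, 456) = 17404
Check (closed form: nearest integer to p²/48 for even p, (p+3)²/48 for odd p): 914²/48 = 835396/48 ≈ 17404.08 → 17404

17404 triangles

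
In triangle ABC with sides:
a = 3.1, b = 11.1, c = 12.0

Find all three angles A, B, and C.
Law of cosines for each angle (a² = 9.61, b² = 123.21, c² = 144):
cos(A) = (b² + c² − a²)/(2bc) = (123.21 + 144 − 9.61)/(2·11.1·12.0) = 257.6/266.4 ≈ 0.966967  ⇒  A ≈ 14.7678°
cos(B) = (a² + c² − b²)/(2ac) = (9.61 + 144 − 123.21)/(2·3.1·12.0) = 30.4/74.4 ≈ 0.408602  ⇒  B ≈ 65.8829°
cos(C) = (a² + b² − c²)/(2ab) = (9.61 + 123.21 − 144)/(2·3.1·11.1) = -11.18/68.82 ≈ -0.162453  ⇒  C ≈ 99.3493°
Check: A + B + C ≈ 180°

A = 14.77°, B = 65.88°, C = 99.35°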